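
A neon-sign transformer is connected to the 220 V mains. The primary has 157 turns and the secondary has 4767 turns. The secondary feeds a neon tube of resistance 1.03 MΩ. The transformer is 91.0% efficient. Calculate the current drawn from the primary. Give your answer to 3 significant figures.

V_s = 220 × 4767/157 = 6679.9 V.
I_s = V_s/R = 6679.9/(1.03×10^6) = 0.0064853 A.
P_out = V_s I_s = 6679.9 × 0.0064853 = 43.321 W.
P_in = P_out/η = 43.321/0.910 = 47.606 W.
I_p = P_in/V_p = 47.606/220 = 0.216 A.

I_p ≈ 0.216 A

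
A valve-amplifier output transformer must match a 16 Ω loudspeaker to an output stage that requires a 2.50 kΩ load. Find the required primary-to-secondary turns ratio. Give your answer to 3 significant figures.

Z_p/Z_s = (N_p/N_s)², so N_p/N_s = √(2500/16) = √156 = 12.5.

N_p/N_s ≈ 12.5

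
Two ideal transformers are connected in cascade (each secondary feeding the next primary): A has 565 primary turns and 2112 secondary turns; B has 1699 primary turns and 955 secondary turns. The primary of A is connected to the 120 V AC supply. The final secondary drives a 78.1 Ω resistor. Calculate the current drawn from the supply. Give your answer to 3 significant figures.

Secondary of A: V = 120.00 × 2112/565 = 448.57 V.
Secondary of B: V = 448.57 × 955/1699 = 252.14 V.
I_load = 252.14/78.1 = 3.2284 A, so P_out = 252.14 × 3.2284 = 814.00 W.
All ideal ⇒ P_in = P_out, so I_supply = 814.00/120 = 6.78 A.

I_supply ≈ 6.78 A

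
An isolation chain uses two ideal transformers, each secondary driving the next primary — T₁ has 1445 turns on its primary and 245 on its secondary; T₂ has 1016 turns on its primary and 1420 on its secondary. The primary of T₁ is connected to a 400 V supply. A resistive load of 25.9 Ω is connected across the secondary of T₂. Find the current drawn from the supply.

Secondary of T₁: V = 400.00 × 245/1445 = 67.820 V.
Secondary of T₂: V = 67.820 × 1420/1016 = 94.788 V.
I_load = 94.788/25.9 = 3.6598 A, so P_out = 94.788 × 3.6598 = 346.90 W.
All ideal ⇒ P_in = P_out, so I_supply = 346.90/400 = 0.867 A.

I_supply ≈ 0.867 A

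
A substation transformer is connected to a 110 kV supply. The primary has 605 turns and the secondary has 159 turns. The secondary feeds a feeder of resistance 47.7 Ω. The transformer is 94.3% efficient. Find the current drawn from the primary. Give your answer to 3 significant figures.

I_p ≈ 169 A

V_s = 110000 × 159/605 = 28909 V.
I_s = V_s/R = 28909/47.7 = 606.06 A.
P_out = V_s I_s = 28909 × 606.06 = 1.7521×10^7 W.
P_in = P_out/η = 1.7521×10^7/0.943 = 1.8580×10^7 W.
I_p = P_in/V_p = 1.8580×10^7/110000 = 169 A.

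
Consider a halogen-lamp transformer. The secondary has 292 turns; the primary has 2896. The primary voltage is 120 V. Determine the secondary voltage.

V_s ≈ 12.1 V

V_s/V_p = N_s/N_p, so V_s = 120 × 292/2896 = 12.1 V.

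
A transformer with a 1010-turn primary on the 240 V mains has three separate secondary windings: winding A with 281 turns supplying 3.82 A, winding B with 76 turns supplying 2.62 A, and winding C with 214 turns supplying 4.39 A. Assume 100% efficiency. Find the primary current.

V_A = 240 × 281/1010 = 66.772 V; V_B = 240 × 76/1010 = 18.059 V; V_C = 240 × 214/1010 = 50.851 V.
P_out = V_A I_A + V_B I_B + V_C I_C = 66.772×3.82 + 18.059×2.62 + 50.851×4.39 = 255.07 + 47.316 + 223.24 = 525.62 W.
Ideal ⇒ P_in = P_out, so I_p = P_out/V_p = 525.62/240 = 2.19 A.

I_p ≈ 2.19 A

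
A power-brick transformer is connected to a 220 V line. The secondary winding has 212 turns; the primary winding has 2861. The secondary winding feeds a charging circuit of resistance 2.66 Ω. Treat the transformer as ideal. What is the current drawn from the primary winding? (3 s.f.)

I_p ≈ 0.454 A

V_s = V_p × N_s/N_p = 220 × 212/2861 = 16.302 V.
I_s = V_s/R = 16.302/2.66 = 6.1286 A.
For an ideal transformer I_p N_p = I_s N_s, so I_p = 6.1286 × 212/2861 = 0.454 A.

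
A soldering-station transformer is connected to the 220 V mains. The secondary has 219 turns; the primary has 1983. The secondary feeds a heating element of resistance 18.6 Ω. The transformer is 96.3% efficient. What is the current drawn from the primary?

V_s = 220 × 219/1983 = 24.297 V.
I_s = V_s/R = 24.297/18.6 = 1.3063 A.
P_out = V_s I_s = 24.297 × 1.3063 = 31.738 W.
P_in = P_out/η = 31.738/0.963 = 32.957 W.
I_p = P_in/V_p = 32.957/220 = 0.150 A.

I_p ≈ 0.150 A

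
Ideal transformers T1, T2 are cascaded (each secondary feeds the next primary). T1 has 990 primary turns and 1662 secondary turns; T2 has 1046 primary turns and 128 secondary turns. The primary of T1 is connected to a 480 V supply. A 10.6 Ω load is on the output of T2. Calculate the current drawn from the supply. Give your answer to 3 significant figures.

Secondary of T1: V = 480.00 × 1662/990 = 805.82 V.
Secondary of T2: V = 805.82 × 128/1046 = 98.609 V.
I_load = 98.609/10.6 = 9.3027 A, so P_out = 98.609 × 9.3027 = 917.33 W.
All ideal ⇒ P_in = P_out, so I_supply = 917.33/480 = 1.91 A.

I_supply ≈ 1.91 A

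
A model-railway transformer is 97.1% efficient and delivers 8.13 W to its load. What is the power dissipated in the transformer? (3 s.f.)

P_loss ≈ 0.243 W

P_in = P_out/η = 8.13/0.971 = 8.37281 W.
P_loss = P_in − P_out = 8.37281 − 8.13 = 0.243 W.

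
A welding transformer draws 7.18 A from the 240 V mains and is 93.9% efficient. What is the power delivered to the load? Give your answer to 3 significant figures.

P_out ≈ 1620 W

P_in = V_p I_p = 240 × 7.18 = 1723.2 W.
P_out = η P_in = 0.939 × 1723.2 = 1620 W.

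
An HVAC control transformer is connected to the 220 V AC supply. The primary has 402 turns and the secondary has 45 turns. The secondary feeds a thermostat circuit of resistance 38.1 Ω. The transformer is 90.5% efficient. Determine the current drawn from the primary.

V_s = 220 × 45/402 = 24.627 V.
I_s = V_s/R = 24.627/38.1 = 0.64637 A.
P_out = V_s I_s = 24.627 × 0.64637 = 15.918 W.
P_in = P_out/η = 15.918/0.905 = 17.589 W.
I_p = P_in/V_p = 17.589/220 = 0.0800 A.

I_p ≈ 0.0800 A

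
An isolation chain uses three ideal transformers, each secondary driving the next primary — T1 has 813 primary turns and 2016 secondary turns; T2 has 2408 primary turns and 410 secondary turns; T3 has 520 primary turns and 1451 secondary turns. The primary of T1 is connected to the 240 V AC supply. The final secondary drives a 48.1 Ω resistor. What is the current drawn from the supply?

I_supply ≈ 6.93 A

After T1: V = 240.00 × 2016/813 = 595.13 V.
After T2: V = 595.13 × 410/2408 = 101.33 V.
After T3: V = 101.33 × 1451/520 = 282.75 V.
I_load = 282.75/48.1 = 5.8784 A, so P_out = 282.75 × 5.8784 = 1662.1 W.
All ideal ⇒ P_in = P_out, so I_supply = 1662.1/240 = 6.93 A.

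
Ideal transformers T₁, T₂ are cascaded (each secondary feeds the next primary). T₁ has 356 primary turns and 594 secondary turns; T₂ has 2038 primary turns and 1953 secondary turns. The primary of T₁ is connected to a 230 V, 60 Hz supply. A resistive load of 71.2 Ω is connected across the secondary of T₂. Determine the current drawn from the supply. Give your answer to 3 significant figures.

Secondary of T₁: V = 230.00 × 594/356 = 383.76 V.
Secondary of T₂: V = 383.76 × 1953/2038 = 367.76 V.
I_load = 367.76/71.2 = 5.1651 A, so P_out = 367.76 × 5.1651 = 1899.5 W.
All ideal ⇒ P_in = P_out, so I_supply = 1899.5/230 = 8.26 A.

I_supply ≈ 8.26 A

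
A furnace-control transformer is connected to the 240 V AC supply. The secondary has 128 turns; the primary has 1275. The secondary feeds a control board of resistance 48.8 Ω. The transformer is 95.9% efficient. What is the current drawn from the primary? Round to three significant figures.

I_p ≈ 0.0517 A

V_s = 240 × 128/1275 = 24.094 V.
I_s = V_s/R = 24.094/48.8 = 0.49373 A.
P_out = V_s I_s = 24.094 × 0.49373 = 11.896 W.
P_in = P_out/η = 11.896/0.959 = 12.405 W.
I_p = P_in/V_p = 12.405/240 = 0.0517 A.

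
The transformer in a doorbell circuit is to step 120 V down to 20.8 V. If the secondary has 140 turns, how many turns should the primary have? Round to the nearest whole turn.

N_p/N_s = V_p/V_s, so N_p = 140 × 120/20.8 = 807.7 ≈ 808 turns.

N_p = 808 turns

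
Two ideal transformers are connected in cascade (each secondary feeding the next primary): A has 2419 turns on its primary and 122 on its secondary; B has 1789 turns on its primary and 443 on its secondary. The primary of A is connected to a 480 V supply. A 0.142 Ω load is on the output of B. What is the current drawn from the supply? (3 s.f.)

I_supply ≈ 0.527 A

Secondary of A: V = 480.00 × 122/2419 = 24.208 V.
Secondary of B: V = 24.208 × 443/1789 = 5.9946 V.
I_load = 5.9946/0.142 = 42.215 A, so P_out = 5.9946 × 42.215 = 253.06 W.
All ideal ⇒ P_in = P_out, so I_supply = 253.06/480 = 0.527 A.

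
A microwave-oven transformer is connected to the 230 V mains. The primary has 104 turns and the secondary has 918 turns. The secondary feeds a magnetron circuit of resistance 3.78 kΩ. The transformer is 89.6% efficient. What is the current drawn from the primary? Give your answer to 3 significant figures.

V_s = 230 × 918/104 = 2030.2 V.
I_s = V_s/R = 2030.2/3780 = 0.53709 A.
P_out = V_s I_s = 2030.2 × 0.53709 = 1090.4 W.
P_in = P_out/η = 1090.4/0.896 = 1217.0 W.
I_p = P_in/V_p = 1217.0/230 = 5.29 A.

I_p ≈ 5.29 A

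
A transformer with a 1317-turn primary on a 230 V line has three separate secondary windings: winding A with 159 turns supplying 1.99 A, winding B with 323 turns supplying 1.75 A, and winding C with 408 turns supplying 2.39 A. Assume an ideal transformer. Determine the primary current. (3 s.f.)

V_A = 230 × 159/1317 = 27.768 V; V_B = 230 × 323/1317 = 56.409 V; V_C = 230 × 408/1317 = 71.253 V.
P_out = V_A I_A + V_B I_B + V_C I_C = 27.768×1.99 + 56.409×1.75 + 71.253×2.39 = 55.258 + 98.715 + 170.29 = 324.27 W.
Ideal ⇒ P_in = P_out, so I_p = P_out/V_p = 324.27/230 = 1.41 A.

I_p ≈ 1.41 A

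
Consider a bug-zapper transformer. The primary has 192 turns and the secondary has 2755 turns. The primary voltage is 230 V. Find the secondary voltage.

V_s ≈ 3300 V

V_s/V_p = N_s/N_p, so V_s = 230 × 2755/192 = 3300 V.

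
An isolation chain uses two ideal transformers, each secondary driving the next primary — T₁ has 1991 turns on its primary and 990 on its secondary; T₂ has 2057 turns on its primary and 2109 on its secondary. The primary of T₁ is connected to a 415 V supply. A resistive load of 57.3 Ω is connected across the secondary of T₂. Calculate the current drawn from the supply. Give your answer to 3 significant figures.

I_supply ≈ 1.88 A

Secondary of T₁: V = 415.00 × 990/1991 = 206.35 V.
Secondary of T₂: V = 206.35 × 2109/2057 = 211.57 V.
I_load = 211.57/57.3 = 3.6923 A, so P_out = 211.57 × 3.6923 = 781.19 W.
All ideal ⇒ P_in = P_out, so I_supply = 781.19/415 = 1.88 A.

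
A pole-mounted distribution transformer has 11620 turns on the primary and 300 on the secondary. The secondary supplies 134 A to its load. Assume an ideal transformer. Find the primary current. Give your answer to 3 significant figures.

For an ideal transformer I_p/I_s = N_s/N_p, so I_p = 134 × 300/11620 = 3.46 A.

I_p ≈ 3.46 A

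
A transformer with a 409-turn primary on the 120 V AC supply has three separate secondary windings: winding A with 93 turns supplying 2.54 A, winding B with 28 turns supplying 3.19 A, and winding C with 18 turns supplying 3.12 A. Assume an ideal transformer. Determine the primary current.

I_p ≈ 0.933 A

V_A = 120 × 93/409 = 27.286 V; V_B = 120 × 28/409 = 8.2152 V; V_C = 120 × 18/409 = 5.2812 V.
P_out = V_A I_A + V_B I_B + V_C I_C = 27.286×2.54 + 8.2152×3.19 + 5.2812×3.12 = 69.307 + 26.206 + 16.477 = 111.99 W.
Ideal ⇒ P_in = P_out, so I_p = P_out/V_p = 111.99/120 = 0.933 A.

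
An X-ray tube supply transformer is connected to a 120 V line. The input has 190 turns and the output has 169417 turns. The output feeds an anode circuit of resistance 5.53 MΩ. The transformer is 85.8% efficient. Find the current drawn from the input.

I_in ≈ 20.1 A

V_out = 120 × 169417/190 = 107000 V.
I_out = V_out/R = 107000/(5.53×10^6) = 0.019349 A.
P_out = V_out I_out = 107000 × 0.019349 = 2070.4 W.
P_in = P_out/η = 2070.4/0.858 = 2413.0 W.
I_in = P_in/V_in = 2413.0/120 = 20.1 A.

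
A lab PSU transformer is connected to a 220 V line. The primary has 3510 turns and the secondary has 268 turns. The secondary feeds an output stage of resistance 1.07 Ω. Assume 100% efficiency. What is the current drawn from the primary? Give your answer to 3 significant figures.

I_p ≈ 1.20 A

V_s = V_p × N_s/N_p = 220 × 268/3510 = 16.798 V.
I_s = V_s/R = 16.798/1.07 = 15.699 A.
For an ideal transformer I_p N_p = I_s N_s, so I_p = 15.699 × 268/3510 = 1.20 A.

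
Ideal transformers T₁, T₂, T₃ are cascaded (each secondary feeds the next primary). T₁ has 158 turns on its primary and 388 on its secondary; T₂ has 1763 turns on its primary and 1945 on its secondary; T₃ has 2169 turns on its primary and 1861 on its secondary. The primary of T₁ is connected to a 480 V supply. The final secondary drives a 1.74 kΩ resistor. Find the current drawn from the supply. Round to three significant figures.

I_supply ≈ 1.49 A

Secondary of T₁: V = 480.00 × 388/158 = 1178.7 V.
Secondary of T₂: V = 1178.7 × 1945/1763 = 1300.4 V.
Secondary of T₃: V = 1300.4 × 1861/2169 = 1115.8 V.
I_load = 1115.8/1740 = 0.64124 A, so P_out = 1115.8 × 0.64124 = 715.47 W.
All ideal ⇒ P_in = P_out, so I_supply = 715.47/480 = 1.49 A.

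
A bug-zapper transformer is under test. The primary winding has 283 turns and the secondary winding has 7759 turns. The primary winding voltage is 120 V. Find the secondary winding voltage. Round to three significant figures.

V_s/V_p = N_s/N_p, so V_s = 120 × 7759/283 = 3290 V.

V_s ≈ 3290 V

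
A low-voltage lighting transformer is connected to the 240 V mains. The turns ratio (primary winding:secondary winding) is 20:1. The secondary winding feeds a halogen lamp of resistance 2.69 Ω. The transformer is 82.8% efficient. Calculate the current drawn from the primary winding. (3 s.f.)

V_s = 240 × 1/20 = 12.000 V.
I_s = V_s/R = 12.000/2.69 = 4.4610 A.
P_out = V_s I_s = 12.000 × 4.4610 = 53.532 W.
P_in = P_out/η = 53.532/0.828 = 64.652 W.
I_p = P_in/V_p = 64.652/240 = 0.269 A.

I_p ≈ 0.269 A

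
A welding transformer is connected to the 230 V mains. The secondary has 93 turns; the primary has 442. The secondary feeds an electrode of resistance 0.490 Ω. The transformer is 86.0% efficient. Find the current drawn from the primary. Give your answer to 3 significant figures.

V_s = 230 × 93/442 = 48.394 V.
I_s = V_s/R = 48.394/0.490 = 98.763 A.
P_out = V_s I_s = 48.394 × 98.763 = 4779.5 W.
P_in = P_out/η = 4779.5/0.860 = 5557.5 W.
I_p = P_in/V_p = 5557.5/230 = 24.2 A.

I_p ≈ 24.2 A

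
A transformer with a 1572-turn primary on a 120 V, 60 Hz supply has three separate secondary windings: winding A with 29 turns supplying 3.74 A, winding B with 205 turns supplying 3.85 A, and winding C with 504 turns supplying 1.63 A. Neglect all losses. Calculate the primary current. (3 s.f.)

V_A = 120 × 29/1572 = 2.2137 V; V_B = 120 × 205/1572 = 15.649 V; V_C = 120 × 504/1572 = 38.473 V.
P_out = V_A I_A + V_B I_B + V_C I_C = 2.2137×3.74 + 15.649×3.85 + 38.473×1.63 = 8.2794 + 60.248 + 62.711 = 131.24 W.
Ideal ⇒ P_in = P_out, so I_p = P_out/V_p = 131.24/120 = 1.09 A.

I_p ≈ 1.09 A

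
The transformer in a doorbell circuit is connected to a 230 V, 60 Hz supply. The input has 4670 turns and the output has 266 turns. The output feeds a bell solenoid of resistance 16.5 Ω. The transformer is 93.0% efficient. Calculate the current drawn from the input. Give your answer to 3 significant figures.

V_out = 230 × 266/4670 = 13.101 V.
I_out = V_out/R = 13.101/16.5 = 0.79398 A.
P_out = V_out I_out = 13.101 × 0.79398 = 10.402 W.
P_in = P_out/η = 10.402/0.930 = 11.185 W.
I_in = P_in/V_in = 11.185/230 = 0.0486 A.

I_in ≈ 0.0486 A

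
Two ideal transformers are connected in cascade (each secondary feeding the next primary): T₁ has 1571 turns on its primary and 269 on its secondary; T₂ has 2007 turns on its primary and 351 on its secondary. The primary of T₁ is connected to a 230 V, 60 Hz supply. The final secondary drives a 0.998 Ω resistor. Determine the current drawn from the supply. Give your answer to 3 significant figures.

Secondary of T₁: V = 230.00 × 269/1571 = 39.383 V.
Secondary of T₂: V = 39.383 × 351/2007 = 6.8875 V.
I_load = 6.8875/0.998 = 6.9013 A, so P_out = 6.8875 × 6.9013 = 47.533 W.
All ideal ⇒ P_in = P_out, so I_supply = 47.533/230 = 0.207 A.

I_supply ≈ 0.207 A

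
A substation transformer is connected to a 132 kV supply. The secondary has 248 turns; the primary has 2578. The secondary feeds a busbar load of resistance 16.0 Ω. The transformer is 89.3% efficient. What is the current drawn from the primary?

I_p ≈ 85.5 A

V_s = 132000 × 248/2578 = 12698 V.
I_s = V_s/R = 12698/16.0 = 793.64 A.
P_out = V_s I_s = 12698 × 793.64 = 1.0078×10^7 W.
P_in = P_out/η = 1.0078×10^7/0.893 = 1.1285×10^7 W.
I_p = P_in/V_p = 1.1285×10^7/132000 = 85.5 A.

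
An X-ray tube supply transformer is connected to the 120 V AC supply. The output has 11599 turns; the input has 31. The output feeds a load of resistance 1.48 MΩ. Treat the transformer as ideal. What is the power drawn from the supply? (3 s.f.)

V_out = V_in × N_out/N_in = 120 × 11599/31 = 44899 V.
I_out = V_out/R = 44899/(1.48×10^6) = 0.030337 A.
I_in = I_out × N_out/N_in = 0.030337 × 11599/31 = 11.351 A.
P = V_in I_in = 120 × 11.351 = 1360 W.

P ≈ 1360 W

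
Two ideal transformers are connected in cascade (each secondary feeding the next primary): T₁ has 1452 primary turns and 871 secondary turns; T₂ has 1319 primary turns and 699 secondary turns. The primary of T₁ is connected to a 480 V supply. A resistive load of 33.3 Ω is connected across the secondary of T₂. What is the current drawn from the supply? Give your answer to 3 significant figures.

I_supply ≈ 1.46 A

After T₁: V = 480.00 × 871/1452 = 287.93 V.
After T₂: V = 287.93 × 699/1319 = 152.59 V.
I_load = 152.59/33.3 = 4.5823 A, so P_out = 152.59 × 4.5823 = 699.21 W.
All ideal ⇒ P_in = P_out, so I_supply = 699.21/480 = 1.46 A.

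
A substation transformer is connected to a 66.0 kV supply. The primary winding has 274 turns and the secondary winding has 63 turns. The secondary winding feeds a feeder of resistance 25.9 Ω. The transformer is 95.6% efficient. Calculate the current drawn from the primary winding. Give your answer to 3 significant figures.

I_p ≈ 141 A

V_s = 66000 × 63/274 = 15175 V.
I_s = V_s/R = 15175/25.9 = 585.91 A.
P_out = V_s I_s = 15175 × 585.91 = 8.8914×10^6 W.
P_in = P_out/η = 8.8914×10^6/0.956 = 9.3006×10^6 W.
I_p = P_in/V_p = 9.3006×10^6/66000 = 141 A.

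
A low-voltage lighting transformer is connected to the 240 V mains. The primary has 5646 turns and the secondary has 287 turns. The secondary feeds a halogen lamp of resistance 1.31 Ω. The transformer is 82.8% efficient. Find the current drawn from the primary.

V_s = 240 × 287/5646 = 12.200 V.
I_s = V_s/R = 12.200/1.31 = 9.3128 A.
P_out = V_s I_s = 12.200 × 9.3128 = 113.61 W.
P_in = P_out/η = 113.61/0.828 = 137.22 W.
I_p = P_in/V_p = 137.22/240 = 0.572 A.

I_p ≈ 0.572 A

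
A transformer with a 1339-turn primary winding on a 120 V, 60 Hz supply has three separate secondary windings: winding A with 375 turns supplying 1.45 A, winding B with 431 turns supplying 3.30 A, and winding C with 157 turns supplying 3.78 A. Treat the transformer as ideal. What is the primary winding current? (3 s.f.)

V_A = 120 × 375/1339 = 33.607 V; V_B = 120 × 431/1339 = 38.626 V; V_C = 120 × 157/1339 = 14.070 V.
P_out = V_A I_A + V_B I_B + V_C I_C = 33.607×1.45 + 38.626×3.30 + 14.070×3.78 = 48.730 + 127.47 + 53.185 = 229.38 W.
Ideal ⇒ P_in = P_out, so I_p = P_out/V_p = 229.38/120 = 1.91 A.

I_p ≈ 1.91 A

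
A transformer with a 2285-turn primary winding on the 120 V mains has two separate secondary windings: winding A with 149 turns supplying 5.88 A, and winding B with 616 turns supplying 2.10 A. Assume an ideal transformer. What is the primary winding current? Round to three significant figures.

I_p ≈ 0.950 A

V_A = 120 × 149/2285 = 7.8249 V; V_B = 120 × 616/2285 = 32.350 V.
P_out = V_A I_A + V_B I_B = 7.8249×5.88 + 32.350×2.10 = 46.011 + 67.935 = 113.95 W.
Ideal ⇒ P_in = P_out, so I_p = P_out/V_p = 113.95/120 = 0.950 A.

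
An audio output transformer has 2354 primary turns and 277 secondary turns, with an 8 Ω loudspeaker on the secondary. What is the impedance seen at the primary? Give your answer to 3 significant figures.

Z_p = (N_p/N_s)² × Z_s = (2354/277)² × 8 = 578 Ω.

Z_p ≈ 578 Ω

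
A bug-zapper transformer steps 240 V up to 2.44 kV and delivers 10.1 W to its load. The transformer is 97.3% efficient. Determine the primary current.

P_in = P_out/η = 10.1/0.973 = 10.380 W.
I_p = P_in/V_p = 10.380/240 = 0.0433 A.

I_p ≈ 0.0433 A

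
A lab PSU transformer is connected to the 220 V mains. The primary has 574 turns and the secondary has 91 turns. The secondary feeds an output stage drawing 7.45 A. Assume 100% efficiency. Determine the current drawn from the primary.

For an ideal transformer I_p N_p = I_s N_s, so I_p = 7.45 × 91/574 = 1.18 A.

I_p ≈ 1.18 A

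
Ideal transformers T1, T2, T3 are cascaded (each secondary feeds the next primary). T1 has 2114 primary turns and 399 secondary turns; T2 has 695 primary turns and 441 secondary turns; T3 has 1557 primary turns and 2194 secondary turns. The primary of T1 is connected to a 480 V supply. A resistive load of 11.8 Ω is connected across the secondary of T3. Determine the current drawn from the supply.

After T1: V = 480.00 × 399/2114 = 90.596 V.
After T2: V = 90.596 × 441/695 = 57.486 V.
After T3: V = 57.486 × 2194/1557 = 81.005 V.
I_load = 81.005/11.8 = 6.8648 A, so P_out = 81.005 × 6.8648 = 556.08 W.
All ideal ⇒ P_in = P_out, so I_supply = 556.08/480 = 1.16 A.

I_supply ≈ 1.16 A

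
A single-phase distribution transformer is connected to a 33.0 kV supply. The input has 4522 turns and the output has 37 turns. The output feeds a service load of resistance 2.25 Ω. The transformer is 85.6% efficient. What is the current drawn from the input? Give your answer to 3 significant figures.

I_in ≈ 1.15 A

V_out = 33000 × 37/4522 = 270.01 V.
I_out = V_out/R = 270.01/2.25 = 120.01 A.
P_out = V_out I_out = 270.01 × 120.01 = 32403 W.
P_in = P_out/η = 32403/0.856 = 37854 W.
I_in = P_in/V_in = 37854/33000 = 1.15 A.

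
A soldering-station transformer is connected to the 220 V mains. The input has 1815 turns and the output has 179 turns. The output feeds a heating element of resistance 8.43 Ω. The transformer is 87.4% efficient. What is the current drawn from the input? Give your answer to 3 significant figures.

I_in ≈ 0.290 A

V_out = 220 × 179/1815 = 21.697 V.
I_out = V_out/R = 21.697/8.43 = 2.5738 A.
P_out = V_out I_out = 21.697 × 2.5738 = 55.843 W.
P_in = P_out/η = 55.843/0.874 = 63.894 W.
I_in = P_in/V_in = 63.894/220 = 0.290 A.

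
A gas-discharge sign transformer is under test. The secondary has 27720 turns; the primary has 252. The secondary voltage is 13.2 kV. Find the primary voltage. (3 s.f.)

V_p/V_s = N_p/N_s, so V_p = 13200 × 252/27720 = 120 V.

V_p ≈ 120 V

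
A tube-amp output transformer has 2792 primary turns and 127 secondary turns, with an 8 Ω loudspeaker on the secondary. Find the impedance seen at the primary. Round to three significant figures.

Z_p ≈ 3870 Ω

Z_p = (N_p/N_s)² × Z_s = (2792/127)² × 8 = 3870 Ω.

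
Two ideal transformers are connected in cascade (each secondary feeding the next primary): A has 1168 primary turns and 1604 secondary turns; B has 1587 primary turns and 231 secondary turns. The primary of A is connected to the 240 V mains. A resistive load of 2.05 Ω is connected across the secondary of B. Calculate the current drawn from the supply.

I_supply ≈ 4.68 A

After A: V = 240.00 × 1604/1168 = 329.59 V.
After B: V = 329.59 × 231/1587 = 47.974 V.
I_load = 47.974/2.05 = 23.402 A, so P_out = 47.974 × 23.402 = 1122.7 W.
All ideal ⇒ P_in = P_out, so I_supply = 1122.7/240 = 4.68 A.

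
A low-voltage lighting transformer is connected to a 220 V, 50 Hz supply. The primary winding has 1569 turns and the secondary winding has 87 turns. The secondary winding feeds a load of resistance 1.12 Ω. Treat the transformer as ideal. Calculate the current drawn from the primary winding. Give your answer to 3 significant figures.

I_p ≈ 0.604 A

V_s = V_p × N_s/N_p = 220 × 87/1569 = 12.199 V.
I_s = V_s/R = 12.199/1.12 = 10.892 A.
For an ideal transformer I_p N_p = I_s N_s, so I_p = 10.892 × 87/1569 = 0.604 A.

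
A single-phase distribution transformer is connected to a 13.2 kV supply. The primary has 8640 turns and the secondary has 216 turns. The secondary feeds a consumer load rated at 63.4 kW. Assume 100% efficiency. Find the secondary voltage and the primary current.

V_s = V_p × N_s/N_p = 13200 × 216/8640 = 330.00 V.
I_s = P/V_s = 63400/330.00 = 192.12 A.
I_p = I_s × N_s/N_p = 192.12 × 216/8640 = 4.80 A.

V_s ≈ 330 V, I_p ≈ 4.80 A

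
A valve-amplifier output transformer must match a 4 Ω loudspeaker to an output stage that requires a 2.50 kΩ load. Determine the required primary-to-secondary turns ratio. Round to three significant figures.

N_p/N_s ≈ 25.0

Z_p/Z_s = (N_p/N_s)², so N_p/N_s = √(2500/4) = √625 = 25.0.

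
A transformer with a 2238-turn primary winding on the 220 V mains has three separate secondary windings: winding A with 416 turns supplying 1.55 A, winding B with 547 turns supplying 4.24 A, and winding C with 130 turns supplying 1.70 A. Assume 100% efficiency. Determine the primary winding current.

I_p ≈ 1.42 A

V_A = 220 × 416/2238 = 40.894 V; V_B = 220 × 547/2238 = 53.771 V; V_C = 220 × 130/2238 = 12.779 V.
P_out = V_A I_A + V_B I_B + V_C I_C = 40.894×1.55 + 53.771×4.24 + 12.779×1.70 = 63.385 + 227.99 + 21.725 = 313.10 W.
Ideal ⇒ P_in = P_out, so I_p = P_out/V_p = 313.10/220 = 1.42 A.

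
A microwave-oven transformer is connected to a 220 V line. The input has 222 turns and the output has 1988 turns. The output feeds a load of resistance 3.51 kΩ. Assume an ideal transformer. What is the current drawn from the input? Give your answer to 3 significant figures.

V_out = V_in × N_out/N_in = 220 × 1988/222 = 1970.1 V.
I_out = V_out/R = 1970.1/3510 = 0.56128 A.
For an ideal transformer I_in N_in = I_out N_out, so I_in = 0.56128 × 1988/222 = 5.03 A.

I_in ≈ 5.03 A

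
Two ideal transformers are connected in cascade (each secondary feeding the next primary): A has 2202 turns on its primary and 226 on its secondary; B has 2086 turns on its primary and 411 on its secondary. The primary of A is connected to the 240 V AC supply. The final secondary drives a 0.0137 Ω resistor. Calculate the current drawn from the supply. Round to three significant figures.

I_supply ≈ 7.16 A

Secondary of A: V = 240.00 × 226/2202 = 24.632 V.
Secondary of B: V = 24.632 × 411/2086 = 4.8532 V.
I_load = 4.8532/0.0137 = 354.25 A, so P_out = 4.8532 × 354.25 = 1719.3 W.
All ideal ⇒ P_in = P_out, so I_supply = 1719.3/240 = 7.16 A.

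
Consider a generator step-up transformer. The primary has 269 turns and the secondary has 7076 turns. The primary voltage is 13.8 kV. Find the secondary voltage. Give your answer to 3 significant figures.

V_s ≈ 363000 V

V_s/V_p = N_s/N_p, so V_s = 13800 × 7076/269 = 363000 V.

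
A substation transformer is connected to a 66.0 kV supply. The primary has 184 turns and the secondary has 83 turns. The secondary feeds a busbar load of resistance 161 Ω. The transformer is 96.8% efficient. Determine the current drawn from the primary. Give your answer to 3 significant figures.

I_p ≈ 86.2 A

V_s = 66000 × 83/184 = 29772 V.
I_s = V_s/R = 29772/161 = 184.92 A.
P_out = V_s I_s = 29772 × 184.92 = 5.5053×10^6 W.
P_in = P_out/η = 5.5053×10^6/0.968 = 5.6873×10^6 W.
I_p = P_in/V_p = 5.6873×10^6/66000 = 86.2 A.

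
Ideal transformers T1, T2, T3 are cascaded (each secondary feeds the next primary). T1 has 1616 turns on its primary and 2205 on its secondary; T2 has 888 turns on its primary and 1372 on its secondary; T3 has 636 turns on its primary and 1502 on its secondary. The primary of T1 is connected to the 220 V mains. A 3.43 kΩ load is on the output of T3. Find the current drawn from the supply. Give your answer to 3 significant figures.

I_supply ≈ 1.59 A

After T1: V = 220.00 × 2205/1616 = 300.19 V.
After T2: V = 300.19 × 1372/888 = 463.80 V.
After T3: V = 463.80 × 1502/636 = 1095.3 V.
I_load = 1095.3/3430 = 0.31934 A, so P_out = 1095.3 × 0.31934 = 349.78 W.
All ideal ⇒ P_in = P_out, so I_supply = 349.78/220 = 1.59 A.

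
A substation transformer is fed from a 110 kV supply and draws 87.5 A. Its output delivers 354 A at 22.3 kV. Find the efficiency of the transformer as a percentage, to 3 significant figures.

P_in = 110000 × 87.5 = 9.62500×10^6 W.
P_out = 22300 × 354 = 7.89420×10^6 W.
η = P_out/P_in = 7.89420×10^6/(9.62500×10^6) = 0.820.

η ≈ 82.0%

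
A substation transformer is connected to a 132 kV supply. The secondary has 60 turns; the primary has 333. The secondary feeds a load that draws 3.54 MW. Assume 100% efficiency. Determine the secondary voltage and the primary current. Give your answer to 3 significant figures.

V_s ≈ 23800 V, I_p ≈ 26.8 A

V_s = V_p × N_s/N_p = 132000 × 60/333 = 23784 V.
I_s = P/V_s = 3.54×10^6/23784 = 148.84 A.
I_p = I_s × N_s/N_p = 148.84 × 60/333 = 26.8 A.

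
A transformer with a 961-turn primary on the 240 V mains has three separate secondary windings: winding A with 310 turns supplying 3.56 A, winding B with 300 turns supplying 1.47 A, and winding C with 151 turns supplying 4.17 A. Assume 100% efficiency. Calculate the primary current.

V_A = 240 × 310/961 = 77.419 V; V_B = 240 × 300/961 = 74.922 V; V_C = 240 × 151/961 = 37.711 V.
P_out = V_A I_A + V_B I_B + V_C I_C = 77.419×3.56 + 74.922×1.47 + 37.711×4.17 = 275.61 + 110.14 + 157.25 = 543.00 W.
Ideal ⇒ P_in = P_out, so I_p = P_out/V_p = 543.00/240 = 2.26 A.

I_p ≈ 2.26 A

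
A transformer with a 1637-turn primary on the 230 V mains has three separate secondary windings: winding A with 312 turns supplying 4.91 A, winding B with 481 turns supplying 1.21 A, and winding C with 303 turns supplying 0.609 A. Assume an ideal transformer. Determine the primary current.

V_A = 230 × 312/1637 = 43.836 V; V_B = 230 × 481/1637 = 67.581 V; V_C = 230 × 303/1637 = 42.572 V.
P_out = V_A I_A + V_B I_B + V_C I_C = 43.836×4.91 + 67.581×1.21 + 42.572×0.609 = 215.24 + 81.773 + 25.926 = 322.94 W.
Ideal ⇒ P_in = P_out, so I_p = P_out/V_p = 322.94/230 = 1.40 A.

I_p ≈ 1.40 A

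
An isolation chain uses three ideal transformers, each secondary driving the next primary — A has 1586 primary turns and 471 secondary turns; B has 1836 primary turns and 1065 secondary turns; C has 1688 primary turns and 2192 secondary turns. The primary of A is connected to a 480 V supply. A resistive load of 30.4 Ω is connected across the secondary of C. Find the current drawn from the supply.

Secondary of A: V = 480.00 × 471/1586 = 142.55 V.
Secondary of B: V = 142.55 × 1065/1836 = 82.687 V.
Secondary of C: V = 82.687 × 2192/1688 = 107.38 V.
I_load = 107.38/30.4 = 3.5321 A, so P_out = 107.38 × 3.5321 = 379.26 W.
All ideal ⇒ P_in = P_out, so I_supply = 379.26/480 = 0.790 A.

I_supply ≈ 0.790 A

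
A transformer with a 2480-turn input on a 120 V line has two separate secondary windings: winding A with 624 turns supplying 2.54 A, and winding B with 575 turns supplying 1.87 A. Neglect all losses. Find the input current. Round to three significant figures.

I_in ≈ 1.07 A

V_A = 120 × 624/2480 = 30.194 V; V_B = 120 × 575/2480 = 27.823 V.
P_out = V_A I_A + V_B I_B = 30.194×2.54 + 27.823×1.87 = 76.692 + 52.028 = 128.72 W.
Ideal ⇒ P_in = P_out, so I_in = P_out/V_in = 128.72/120 = 1.07 A.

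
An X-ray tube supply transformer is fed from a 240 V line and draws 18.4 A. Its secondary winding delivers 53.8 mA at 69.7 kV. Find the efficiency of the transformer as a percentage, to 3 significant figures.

η ≈ 84.9%

P_in = 240 × 18.4 = 4416.00 W.
P_out = 69700 × 0.0538 = 3749.86 W.
η = P_out/P_in = 3749.86/4416.00 = 0.849.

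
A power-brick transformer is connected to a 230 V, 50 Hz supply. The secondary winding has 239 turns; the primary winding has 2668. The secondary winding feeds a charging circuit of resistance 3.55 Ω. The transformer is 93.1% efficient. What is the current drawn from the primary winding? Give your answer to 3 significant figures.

V_s = 230 × 239/2668 = 20.603 V.
I_s = V_s/R = 20.603/3.55 = 5.8038 A.
P_out = V_s I_s = 20.603 × 5.8038 = 119.58 W.
P_in = P_out/η = 119.58/0.931 = 128.44 W.
I_p = P_in/V_p = 128.44/230 = 0.558 A.

I_p ≈ 0.558 A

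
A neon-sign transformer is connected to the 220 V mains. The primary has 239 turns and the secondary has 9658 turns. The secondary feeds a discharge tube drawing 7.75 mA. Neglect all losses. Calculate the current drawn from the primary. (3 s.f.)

For an ideal transformer I_p N_p = I_s N_s, so I_p = 0.00775 × 9658/239 = 0.313 A.

I_p ≈ 0.313 A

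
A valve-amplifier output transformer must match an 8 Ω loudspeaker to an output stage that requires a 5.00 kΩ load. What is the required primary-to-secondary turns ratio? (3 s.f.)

Z_p/Z_s = (N_p/N_s)², so N_p/N_s = √(5000/8) = √625 = 25.0.

N_p/N_s ≈ 25.0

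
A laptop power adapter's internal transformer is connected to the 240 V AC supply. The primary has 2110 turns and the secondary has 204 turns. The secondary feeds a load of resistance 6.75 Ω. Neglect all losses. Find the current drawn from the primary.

V_s = V_p × N_s/N_p = 240 × 204/2110 = 23.204 V.
I_s = V_s/R = 23.204/6.75 = 3.4376 A.
For an ideal transformer I_p N_p = I_s N_s, so I_p = 3.4376 × 204/2110 = 0.332 A.

I_p ≈ 0.332 A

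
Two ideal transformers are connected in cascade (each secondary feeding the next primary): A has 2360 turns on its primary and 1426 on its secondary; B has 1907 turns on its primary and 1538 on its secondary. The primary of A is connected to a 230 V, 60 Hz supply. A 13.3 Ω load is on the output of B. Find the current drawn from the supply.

I_supply ≈ 4.11 A

Secondary of A: V = 230.00 × 1426/2360 = 138.97 V.
Secondary of B: V = 138.97 × 1538/1907 = 112.08 V.
I_load = 112.08/13.3 = 8.4273 A, so P_out = 112.08 × 8.4273 = 944.56 W.
All ideal ⇒ P_in = P_out, so I_supply = 944.56/230 = 4.11 A.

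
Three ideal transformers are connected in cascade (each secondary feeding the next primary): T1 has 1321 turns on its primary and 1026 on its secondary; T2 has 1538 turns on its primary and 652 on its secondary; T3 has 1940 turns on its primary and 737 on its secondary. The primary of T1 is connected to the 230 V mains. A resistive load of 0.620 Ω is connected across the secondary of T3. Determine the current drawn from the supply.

Secondary of T1: V = 230.00 × 1026/1321 = 178.64 V.
Secondary of T2: V = 178.64 × 652/1538 = 75.729 V.
Secondary of T3: V = 75.729 × 737/1940 = 28.769 V.
I_load = 28.769/0.620 = 46.402 A, so P_out = 28.769 × 46.402 = 1335.0 W.
All ideal ⇒ P_in = P_out, so I_supply = 1335.0/230 = 5.80 A.

I_supply ≈ 5.80 A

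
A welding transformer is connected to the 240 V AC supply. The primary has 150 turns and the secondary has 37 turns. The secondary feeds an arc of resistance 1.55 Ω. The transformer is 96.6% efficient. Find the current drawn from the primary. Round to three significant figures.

I_p ≈ 9.75 A

V_s = 240 × 37/150 = 59.200 V.
I_s = V_s/R = 59.200/1.55 = 38.194 A.
P_out = V_s I_s = 59.200 × 38.194 = 2261.1 W.
P_in = P_out/η = 2261.1/0.966 = 2340.6 W.
I_p = P_in/V_p = 2340.6/240 = 9.75 A.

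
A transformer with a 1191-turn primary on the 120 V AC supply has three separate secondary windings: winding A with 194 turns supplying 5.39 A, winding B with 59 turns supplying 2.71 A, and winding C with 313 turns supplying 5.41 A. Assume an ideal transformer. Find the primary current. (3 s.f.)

V_A = 120 × 194/1191 = 19.547 V; V_B = 120 × 59/1191 = 5.9446 V; V_C = 120 × 313/1191 = 31.537 V.
P_out = V_A I_A + V_B I_B + V_C I_C = 19.547×5.39 + 5.9446×2.71 + 31.537×5.41 = 105.36 + 16.110 + 170.61 = 292.08 W.
Ideal ⇒ P_in = P_out, so I_p = P_out/V_p = 292.08/120 = 2.43 A.

I_p ≈ 2.43 A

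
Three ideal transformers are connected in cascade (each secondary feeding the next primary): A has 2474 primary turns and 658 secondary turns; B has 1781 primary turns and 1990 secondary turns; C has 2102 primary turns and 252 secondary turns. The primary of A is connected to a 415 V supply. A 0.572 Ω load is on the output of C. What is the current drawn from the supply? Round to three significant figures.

I_supply ≈ 0.921 A

After A: V = 415.00 × 658/2474 = 110.38 V.
After B: V = 110.38 × 1990/1781 = 123.33 V.
After C: V = 123.33 × 252/2102 = 14.785 V.
I_load = 14.785/0.572 = 25.848 A, so P_out = 14.785 × 25.848 = 382.18 W.
All ideal ⇒ P_in = P_out, so I_supply = 382.18/415 = 0.921 A.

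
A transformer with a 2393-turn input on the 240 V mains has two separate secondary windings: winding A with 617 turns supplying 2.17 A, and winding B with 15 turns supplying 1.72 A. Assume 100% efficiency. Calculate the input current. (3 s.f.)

V_A = 240 × 617/2393 = 61.880 V; V_B = 240 × 15/2393 = 1.5044 V.
P_out = V_A I_A + V_B I_B = 61.880×2.17 + 1.5044×1.72 = 134.28 + 2.5875 = 136.87 W.
Ideal ⇒ P_in = P_out, so I_in = P_out/V_in = 136.87/240 = 0.570 A.

I_in ≈ 0.570 A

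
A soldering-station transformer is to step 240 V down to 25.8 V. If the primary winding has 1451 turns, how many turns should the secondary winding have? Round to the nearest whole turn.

N_s/N_p = V_s/V_p, so N_s = 1451 × 25.8/240 = 156.0 ≈ 156 turns.

N_s = 156 turns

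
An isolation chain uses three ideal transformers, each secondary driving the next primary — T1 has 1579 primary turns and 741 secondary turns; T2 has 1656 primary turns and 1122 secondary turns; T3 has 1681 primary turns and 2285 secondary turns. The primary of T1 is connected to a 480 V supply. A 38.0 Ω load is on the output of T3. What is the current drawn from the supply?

Secondary of T1: V = 480.00 × 741/1579 = 225.26 V.
Secondary of T2: V = 225.26 × 1122/1656 = 152.62 V.
Secondary of T3: V = 152.62 × 2285/1681 = 207.46 V.
I_load = 207.46/38.0 = 5.4594 A, so P_out = 207.46 × 5.4594 = 1132.6 W.
All ideal ⇒ P_in = P_out, so I_supply = 1132.6/480 = 2.36 A.

I_supply ≈ 2.36 A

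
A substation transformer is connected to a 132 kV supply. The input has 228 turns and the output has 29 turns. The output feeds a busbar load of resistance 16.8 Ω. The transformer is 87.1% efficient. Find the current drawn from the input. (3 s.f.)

I_in ≈ 146 A

V_out = 132000 × 29/228 = 16789 V.
I_out = V_out/R = 16789/16.8 = 999.37 A.
P_out = V_out I_out = 16789 × 999.37 = 1.6779×10^7 W.
P_in = P_out/η = 1.6779×10^7/0.871 = 1.9264×10^7 W.
I_in = P_in/V_in = 1.9264×10^7/132000 = 146 A.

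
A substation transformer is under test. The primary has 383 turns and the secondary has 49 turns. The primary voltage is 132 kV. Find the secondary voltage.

V_s ≈ 16900 V

V_s/V_p = N_s/N_p, so V_s = 132000 × 49/383 = 16900 V.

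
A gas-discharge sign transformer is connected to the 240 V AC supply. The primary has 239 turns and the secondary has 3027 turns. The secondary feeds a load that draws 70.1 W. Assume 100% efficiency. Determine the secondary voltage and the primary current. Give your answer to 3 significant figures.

V_s ≈ 3040 V, I_p ≈ 0.292 A

V_s = V_p × N_s/N_p = 240 × 3027/239 = 3039.7 V.
I_s = P/V_s = 70.1/3039.7 = 0.023062 A.
I_p = I_s × N_s/N_p = 0.023062 × 3027/239 = 0.292 A.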